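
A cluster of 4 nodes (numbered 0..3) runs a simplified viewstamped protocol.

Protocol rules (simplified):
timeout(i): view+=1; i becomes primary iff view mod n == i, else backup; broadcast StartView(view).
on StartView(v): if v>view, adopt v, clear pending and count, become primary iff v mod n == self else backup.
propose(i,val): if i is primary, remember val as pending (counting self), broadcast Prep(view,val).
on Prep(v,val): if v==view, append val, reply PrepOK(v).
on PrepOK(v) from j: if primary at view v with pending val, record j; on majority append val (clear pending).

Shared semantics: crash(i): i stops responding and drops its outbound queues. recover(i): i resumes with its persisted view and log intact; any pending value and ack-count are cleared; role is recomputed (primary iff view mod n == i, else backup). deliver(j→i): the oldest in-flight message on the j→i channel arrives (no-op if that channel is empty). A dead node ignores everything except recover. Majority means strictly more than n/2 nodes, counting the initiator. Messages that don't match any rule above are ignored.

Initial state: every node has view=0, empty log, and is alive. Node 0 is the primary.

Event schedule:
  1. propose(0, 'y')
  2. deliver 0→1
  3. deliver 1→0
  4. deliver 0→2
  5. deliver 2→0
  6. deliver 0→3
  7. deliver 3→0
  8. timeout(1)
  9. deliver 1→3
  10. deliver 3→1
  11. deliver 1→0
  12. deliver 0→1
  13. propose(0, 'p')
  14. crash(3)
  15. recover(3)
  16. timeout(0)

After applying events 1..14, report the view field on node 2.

[1] propose(0,'y') → ∅
[2] deliver 0→1 → N1(back v0 [y])
[3] deliver 1→0 → ∅
[4] deliver 0→2 → N2(back v0 [y])
[5] deliver 2→0 → N0(prim v0 [y])
[6] deliver 0→3 → N3(back v0 [y])
[7] deliver 3→0 → ∅
[8] timeout(1) → N1(prim v1 [y])
[9] deliver 1→3 → N3(back v1 [y])
[10] deliver 3→1 → ∅
[11] deliver 1→0 → N0(back v1 [y])
[12] deliver 0→1 → ∅
[13] propose(0,'p') → ∅
[14] crash(3) → N3(✗back v1 [y])

0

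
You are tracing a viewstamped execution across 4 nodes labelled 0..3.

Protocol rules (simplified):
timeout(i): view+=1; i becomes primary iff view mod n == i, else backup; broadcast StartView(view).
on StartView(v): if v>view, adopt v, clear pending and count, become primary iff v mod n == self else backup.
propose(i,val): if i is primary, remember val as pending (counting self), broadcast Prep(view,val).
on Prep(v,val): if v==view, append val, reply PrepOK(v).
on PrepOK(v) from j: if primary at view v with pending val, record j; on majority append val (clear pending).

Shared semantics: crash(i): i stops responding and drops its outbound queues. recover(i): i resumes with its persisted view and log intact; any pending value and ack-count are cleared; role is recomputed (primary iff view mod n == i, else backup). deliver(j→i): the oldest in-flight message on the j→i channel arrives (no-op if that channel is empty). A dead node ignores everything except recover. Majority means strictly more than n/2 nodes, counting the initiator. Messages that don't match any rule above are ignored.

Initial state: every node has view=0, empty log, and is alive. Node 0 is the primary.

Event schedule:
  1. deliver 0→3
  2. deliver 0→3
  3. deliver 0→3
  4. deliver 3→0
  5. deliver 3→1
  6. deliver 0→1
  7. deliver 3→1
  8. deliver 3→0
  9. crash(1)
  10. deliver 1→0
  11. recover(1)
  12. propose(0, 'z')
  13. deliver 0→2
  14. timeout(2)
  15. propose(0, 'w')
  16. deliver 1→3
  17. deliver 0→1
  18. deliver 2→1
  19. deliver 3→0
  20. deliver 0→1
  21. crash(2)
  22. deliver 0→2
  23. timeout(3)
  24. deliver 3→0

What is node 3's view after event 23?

after 1 — deliver 0→3: ·
after 2 — deliver 0→3: ·
after 3 — deliver 0→3: ·
after 4 — deliver 3→0: ·
after 5 — deliver 3→1: ·
after 6 — deliver 0→1: ·
after 7 — deliver 3→1: ·
after 8 — deliver 3→0: ·
after 9 — crash(1): n1:✗back/v0/[-]
after 10 — deliver 1→0: ·
after 11 — recover(1): n1:back/v0/[-]
after 12 — propose(0,'z'): ·
after 13 — deliver 0→2: n2:back/v0/[z]
after 14 — timeout(2): n2:back/v1/[z]
after 15 — propose(0,'w'): ·
after 16 — deliver 1→3: ·
after 17 — deliver 0→1: n1:back/v0/[z]
after 18 — deliver 2→1: n1:prim/v1/[z]
after 19 — deliver 3→0: ·
after 20 — deliver 0→1: ·
after 21 — crash(2): n2:✗back/v1/[z]
after 22 — deliver 0→2: ·
after 23 — timeout(3): n3:back/v1/[-]

1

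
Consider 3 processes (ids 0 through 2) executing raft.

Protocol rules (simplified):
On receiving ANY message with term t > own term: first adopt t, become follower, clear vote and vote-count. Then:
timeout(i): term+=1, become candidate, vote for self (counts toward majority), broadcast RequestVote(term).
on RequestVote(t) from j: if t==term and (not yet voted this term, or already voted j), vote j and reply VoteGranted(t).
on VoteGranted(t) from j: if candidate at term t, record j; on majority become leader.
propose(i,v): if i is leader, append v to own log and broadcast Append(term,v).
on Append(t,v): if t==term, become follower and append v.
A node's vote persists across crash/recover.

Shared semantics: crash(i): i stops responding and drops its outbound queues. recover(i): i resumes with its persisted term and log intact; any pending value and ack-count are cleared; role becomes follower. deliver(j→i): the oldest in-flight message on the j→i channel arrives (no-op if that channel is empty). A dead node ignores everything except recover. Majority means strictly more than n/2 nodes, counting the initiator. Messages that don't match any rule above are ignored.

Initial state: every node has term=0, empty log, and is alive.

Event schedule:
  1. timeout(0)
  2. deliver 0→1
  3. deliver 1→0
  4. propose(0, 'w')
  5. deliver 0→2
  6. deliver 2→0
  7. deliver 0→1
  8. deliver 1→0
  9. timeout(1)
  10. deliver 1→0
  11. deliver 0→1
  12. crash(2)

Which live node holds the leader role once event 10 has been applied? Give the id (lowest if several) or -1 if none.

after 1 — timeout(0): n0:cand/t1/[-]
after 2 — deliver 0→1: n1:foll/t1/[-]
after 3 — deliver 1→0: n0:lead/t1/[-]
after 4 — propose(0,'w'): n0:lead/t1/[w]
after 5 — deliver 0→2: n2:foll/t1/[-]
after 6 — deliver 2→0: ·
after 7 — deliver 0→1: n1:foll/t1/[w]
after 8 — deliver 1→0: ·
after 9 — timeout(1): n1:cand/t2/[w]
after 10 — deliver 1→0: n0:foll/t2/[w]

-1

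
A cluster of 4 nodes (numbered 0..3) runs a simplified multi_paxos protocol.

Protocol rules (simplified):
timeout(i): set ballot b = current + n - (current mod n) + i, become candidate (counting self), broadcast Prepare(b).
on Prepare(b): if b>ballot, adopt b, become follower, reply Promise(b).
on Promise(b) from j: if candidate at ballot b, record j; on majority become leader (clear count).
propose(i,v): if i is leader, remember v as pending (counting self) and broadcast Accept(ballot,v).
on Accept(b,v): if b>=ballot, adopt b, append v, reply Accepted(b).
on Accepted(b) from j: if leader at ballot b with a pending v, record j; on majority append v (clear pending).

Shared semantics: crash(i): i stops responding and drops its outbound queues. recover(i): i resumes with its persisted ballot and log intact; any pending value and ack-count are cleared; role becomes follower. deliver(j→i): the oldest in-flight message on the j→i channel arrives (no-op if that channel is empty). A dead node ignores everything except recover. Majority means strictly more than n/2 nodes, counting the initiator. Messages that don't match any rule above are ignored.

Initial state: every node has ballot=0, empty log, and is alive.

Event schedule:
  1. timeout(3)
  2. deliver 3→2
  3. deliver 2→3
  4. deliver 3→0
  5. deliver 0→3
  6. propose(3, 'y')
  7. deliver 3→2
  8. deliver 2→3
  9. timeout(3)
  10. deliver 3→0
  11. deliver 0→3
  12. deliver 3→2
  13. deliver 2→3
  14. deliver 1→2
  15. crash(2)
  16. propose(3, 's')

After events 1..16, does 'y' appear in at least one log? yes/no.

yes

after 1 — timeout(3): n3:cand/b7/[-]
after 2 — deliver 3→2: n2:foll/b7/[-]
after 3 — deliver 2→3: ·
after 4 — deliver 3→0: n0:foll/b7/[-]
after 5 — deliver 0→3: n3:lead/b7/[-]
after 6 — propose(3,'y'): ·
after 7 — deliver 3→2: n2:foll/b7/[y]
after 8 — deliver 2→3: ·
after 9 — timeout(3): n3:cand/b11/[-]
after 10 — deliver 3→0: n0:foll/b7/[y]
after 11 — deliver 0→3: ·
after 12 — deliver 3→2: n2:foll/b11/[y]
after 13 — deliver 2→3: ·
after 14 — deliver 1→2: ·
after 15 — crash(2): n2:✗foll/b11/[y]
after 16 — propose(3,'s'): ·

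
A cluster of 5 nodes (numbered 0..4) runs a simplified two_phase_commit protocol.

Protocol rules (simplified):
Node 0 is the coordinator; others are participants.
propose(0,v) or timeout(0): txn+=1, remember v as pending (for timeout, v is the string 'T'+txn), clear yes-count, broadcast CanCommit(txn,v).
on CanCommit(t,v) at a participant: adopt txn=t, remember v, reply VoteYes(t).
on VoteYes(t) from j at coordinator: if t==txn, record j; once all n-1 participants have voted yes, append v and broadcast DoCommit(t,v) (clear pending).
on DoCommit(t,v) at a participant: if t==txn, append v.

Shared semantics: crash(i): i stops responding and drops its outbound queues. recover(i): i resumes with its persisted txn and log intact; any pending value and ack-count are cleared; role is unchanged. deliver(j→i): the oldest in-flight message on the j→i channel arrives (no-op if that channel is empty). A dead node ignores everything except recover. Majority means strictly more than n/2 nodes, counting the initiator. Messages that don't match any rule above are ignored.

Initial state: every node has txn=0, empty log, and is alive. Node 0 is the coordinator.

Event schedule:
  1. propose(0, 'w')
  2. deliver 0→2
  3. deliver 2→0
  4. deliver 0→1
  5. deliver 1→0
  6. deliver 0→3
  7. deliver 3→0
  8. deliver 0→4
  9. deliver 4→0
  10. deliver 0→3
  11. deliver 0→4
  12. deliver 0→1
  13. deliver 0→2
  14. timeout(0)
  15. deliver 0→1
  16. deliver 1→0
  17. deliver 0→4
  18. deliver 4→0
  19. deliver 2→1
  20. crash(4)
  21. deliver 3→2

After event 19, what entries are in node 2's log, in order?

1. propose(0,'w'):  <0:coor t1 ->
2. deliver 0→2:  <2:part t1 ->
3. deliver 2→0:  nop
4. deliver 0→1:  <1:part t1 ->
5. deliver 1→0:  nop
6. deliver 0→3:  <3:part t1 ->
7. deliver 3→0:  nop
8. deliver 0→4:  <4:part t1 ->
9. deliver 4→0:  <0:coor t1 w>
10. deliver 0→3:  <3:part t1 w>
11. deliver 0→4:  <4:part t1 w>
12. deliver 0→1:  <1:part t1 w>
13. deliver 0→2:  <2:part t1 w>
14. timeout(0):  <0:coor t2 w>
15. deliver 0→1:  <1:part t2 w>
16. deliver 1→0:  nop
17. deliver 0→4:  <4:part t2 w>
18. deliver 4→0:  nop
19. deliver 2→1:  nop

w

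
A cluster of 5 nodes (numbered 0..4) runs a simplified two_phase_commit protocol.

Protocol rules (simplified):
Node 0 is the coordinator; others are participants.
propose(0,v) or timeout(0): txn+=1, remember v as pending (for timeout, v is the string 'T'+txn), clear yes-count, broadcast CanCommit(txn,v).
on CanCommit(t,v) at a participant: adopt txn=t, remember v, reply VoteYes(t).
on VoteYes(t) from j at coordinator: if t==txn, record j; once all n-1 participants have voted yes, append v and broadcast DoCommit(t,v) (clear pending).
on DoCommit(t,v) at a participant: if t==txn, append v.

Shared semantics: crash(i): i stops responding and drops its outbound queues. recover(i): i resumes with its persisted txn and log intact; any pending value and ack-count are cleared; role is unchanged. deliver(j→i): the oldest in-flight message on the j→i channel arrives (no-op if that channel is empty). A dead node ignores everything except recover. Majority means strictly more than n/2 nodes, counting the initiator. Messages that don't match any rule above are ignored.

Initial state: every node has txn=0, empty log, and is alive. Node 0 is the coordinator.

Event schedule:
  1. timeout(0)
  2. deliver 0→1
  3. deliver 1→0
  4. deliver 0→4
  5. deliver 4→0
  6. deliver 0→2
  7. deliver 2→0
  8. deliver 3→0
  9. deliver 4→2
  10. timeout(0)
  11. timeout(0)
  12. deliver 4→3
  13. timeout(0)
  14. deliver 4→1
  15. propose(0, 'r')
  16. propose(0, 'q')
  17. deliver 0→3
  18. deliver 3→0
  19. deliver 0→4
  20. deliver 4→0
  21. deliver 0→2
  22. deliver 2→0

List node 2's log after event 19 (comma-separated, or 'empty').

1. timeout(0):  <0:coor t1 ->
2. deliver 0→1:  <1:part t1 ->
3. deliver 1→0:  nop
4. deliver 0→4:  <4:part t1 ->
5. deliver 4→0:  nop
6. deliver 0→2:  <2:part t1 ->
7. deliver 2→0:  nop
8. deliver 3→0:  nop
9. deliver 4→2:  nop
10. timeout(0):  <0:coor t2 ->
11. timeout(0):  <0:coor t3 ->
12. deliver 4→3:  nop
13. timeout(0):  <0:coor t4 ->
14. deliver 4→1:  nop
15. propose(0,'r'):  <0:coor t5 ->
16. propose(0,'q'):  <0:coor t6 ->
17. deliver 0→3:  <3:part t1 ->
18. deliver 3→0:  nop
19. deliver 0→4:  <4:part t2 ->

empty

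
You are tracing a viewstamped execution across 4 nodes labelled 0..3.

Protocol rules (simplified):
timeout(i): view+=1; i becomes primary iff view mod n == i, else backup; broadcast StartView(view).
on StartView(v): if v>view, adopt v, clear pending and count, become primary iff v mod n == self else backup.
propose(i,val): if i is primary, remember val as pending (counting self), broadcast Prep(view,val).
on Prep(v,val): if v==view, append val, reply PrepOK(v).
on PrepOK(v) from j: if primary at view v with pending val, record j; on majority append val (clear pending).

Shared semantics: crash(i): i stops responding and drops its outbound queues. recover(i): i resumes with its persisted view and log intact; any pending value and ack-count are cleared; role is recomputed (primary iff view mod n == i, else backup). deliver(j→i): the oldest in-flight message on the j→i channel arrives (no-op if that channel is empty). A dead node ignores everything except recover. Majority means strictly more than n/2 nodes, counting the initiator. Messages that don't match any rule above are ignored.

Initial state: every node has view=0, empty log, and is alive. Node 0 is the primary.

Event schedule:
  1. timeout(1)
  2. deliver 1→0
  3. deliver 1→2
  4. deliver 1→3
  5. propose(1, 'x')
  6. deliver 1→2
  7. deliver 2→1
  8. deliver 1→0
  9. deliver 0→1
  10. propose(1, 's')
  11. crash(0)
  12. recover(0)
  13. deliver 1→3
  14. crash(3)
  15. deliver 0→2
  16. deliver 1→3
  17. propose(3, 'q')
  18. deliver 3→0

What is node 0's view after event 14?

step 1 timeout(1): 1={prim,v=1,log=-}
step 2 deliver 1→0: 0={back,v=1,log=-}
step 3 deliver 1→2: 2={back,v=1,log=-}
step 4 deliver 1→3: 3={back,v=1,log=-}
step 5 propose(1,'x'): —
step 6 deliver 1→2: 2={back,v=1,log=x}
step 7 deliver 2→1: —
step 8 deliver 1→0: 0={back,v=1,log=x}
step 9 deliver 0→1: 1={prim,v=1,log=x}
step 10 propose(1,'s'): —
step 11 crash(0): 0={✗back,v=1,log=x}
step 12 recover(0): 0={back,v=1,log=x}
step 13 deliver 1→3: 3={back,v=1,log=x}
step 14 crash(3): 3={✗back,v=1,log=x}

1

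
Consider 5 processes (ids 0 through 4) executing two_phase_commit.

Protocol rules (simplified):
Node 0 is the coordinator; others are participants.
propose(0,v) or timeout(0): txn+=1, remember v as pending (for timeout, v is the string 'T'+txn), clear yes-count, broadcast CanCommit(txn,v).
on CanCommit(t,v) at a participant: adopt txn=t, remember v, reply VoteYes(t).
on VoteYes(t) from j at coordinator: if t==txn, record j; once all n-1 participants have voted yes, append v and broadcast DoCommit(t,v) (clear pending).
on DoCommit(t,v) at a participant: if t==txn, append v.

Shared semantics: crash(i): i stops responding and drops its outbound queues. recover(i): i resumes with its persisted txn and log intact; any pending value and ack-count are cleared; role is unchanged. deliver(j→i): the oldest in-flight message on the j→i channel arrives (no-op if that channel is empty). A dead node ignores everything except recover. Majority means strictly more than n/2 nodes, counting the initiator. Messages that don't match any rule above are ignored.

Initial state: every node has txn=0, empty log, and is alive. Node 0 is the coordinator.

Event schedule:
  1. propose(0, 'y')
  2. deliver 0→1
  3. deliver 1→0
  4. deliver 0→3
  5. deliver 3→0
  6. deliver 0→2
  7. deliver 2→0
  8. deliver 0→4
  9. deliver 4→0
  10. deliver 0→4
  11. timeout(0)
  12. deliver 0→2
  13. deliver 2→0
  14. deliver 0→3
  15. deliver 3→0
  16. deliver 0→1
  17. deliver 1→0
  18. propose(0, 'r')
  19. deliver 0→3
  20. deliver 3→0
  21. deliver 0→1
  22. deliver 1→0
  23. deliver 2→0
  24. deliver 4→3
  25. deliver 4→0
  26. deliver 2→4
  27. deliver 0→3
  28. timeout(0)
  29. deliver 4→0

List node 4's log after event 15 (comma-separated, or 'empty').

1. propose(0,'y'):  <0:coor t1 ->
2. deliver 0→1:  <1:part t1 ->
3. deliver 1→0:  nop
4. deliver 0→3:  <3:part t1 ->
5. deliver 3→0:  nop
6. deliver 0→2:  <2:part t1 ->
7. deliver 2→0:  nop
8. deliver 0→4:  <4:part t1 ->
9. deliver 4→0:  <0:coor t1 y>
10. deliver 0→4:  <4:part t1 y>
11. timeout(0):  <0:coor t2 y>
12. deliver 0→2:  <2:part t1 y>
13. deliver 2→0:  nop
14. deliver 0→3:  <3:part t1 y>
15. deliver 3→0:  nop

y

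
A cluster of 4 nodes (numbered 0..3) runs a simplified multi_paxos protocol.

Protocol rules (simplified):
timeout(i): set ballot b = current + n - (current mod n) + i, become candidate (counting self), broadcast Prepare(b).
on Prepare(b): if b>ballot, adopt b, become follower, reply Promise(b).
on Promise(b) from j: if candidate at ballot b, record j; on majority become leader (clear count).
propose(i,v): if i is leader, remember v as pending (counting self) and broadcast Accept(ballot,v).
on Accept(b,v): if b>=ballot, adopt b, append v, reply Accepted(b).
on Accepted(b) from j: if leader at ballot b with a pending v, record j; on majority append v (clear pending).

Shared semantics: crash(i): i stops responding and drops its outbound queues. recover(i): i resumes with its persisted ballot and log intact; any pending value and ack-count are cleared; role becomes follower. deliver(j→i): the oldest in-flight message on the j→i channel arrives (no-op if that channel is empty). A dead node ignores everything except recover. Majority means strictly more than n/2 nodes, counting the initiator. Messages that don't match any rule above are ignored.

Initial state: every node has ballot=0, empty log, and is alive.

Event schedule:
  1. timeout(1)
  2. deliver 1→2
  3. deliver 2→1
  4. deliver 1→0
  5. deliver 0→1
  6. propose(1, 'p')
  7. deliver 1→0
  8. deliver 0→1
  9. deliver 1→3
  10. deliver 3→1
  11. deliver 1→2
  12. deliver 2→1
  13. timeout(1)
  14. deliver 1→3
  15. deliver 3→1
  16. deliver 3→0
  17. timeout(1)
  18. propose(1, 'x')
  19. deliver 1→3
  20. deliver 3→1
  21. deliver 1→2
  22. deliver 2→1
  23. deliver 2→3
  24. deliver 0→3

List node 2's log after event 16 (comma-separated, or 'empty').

p

1. timeout(1):  <1:cand b5 ->
2. deliver 1→2:  <2:foll b5 ->
3. deliver 2→1:  nop
4. deliver 1→0:  <0:foll b5 ->
5. deliver 0→1:  <1:lead b5 ->
6. propose(1,'p'):  nop
7. deliver 1→0:  <0:foll b5 p>
8. deliver 0→1:  nop
9. deliver 1→3:  <3:foll b5 ->
10. deliver 3→1:  nop
11. deliver 1→2:  <2:foll b5 p>
12. deliver 2→1:  <1:lead b5 p>
13. timeout(1):  <1:cand b9 p>
14. deliver 1→3:  <3:foll b5 p>
15. deliver 3→1:  nop
16. deliver 3→0:  nop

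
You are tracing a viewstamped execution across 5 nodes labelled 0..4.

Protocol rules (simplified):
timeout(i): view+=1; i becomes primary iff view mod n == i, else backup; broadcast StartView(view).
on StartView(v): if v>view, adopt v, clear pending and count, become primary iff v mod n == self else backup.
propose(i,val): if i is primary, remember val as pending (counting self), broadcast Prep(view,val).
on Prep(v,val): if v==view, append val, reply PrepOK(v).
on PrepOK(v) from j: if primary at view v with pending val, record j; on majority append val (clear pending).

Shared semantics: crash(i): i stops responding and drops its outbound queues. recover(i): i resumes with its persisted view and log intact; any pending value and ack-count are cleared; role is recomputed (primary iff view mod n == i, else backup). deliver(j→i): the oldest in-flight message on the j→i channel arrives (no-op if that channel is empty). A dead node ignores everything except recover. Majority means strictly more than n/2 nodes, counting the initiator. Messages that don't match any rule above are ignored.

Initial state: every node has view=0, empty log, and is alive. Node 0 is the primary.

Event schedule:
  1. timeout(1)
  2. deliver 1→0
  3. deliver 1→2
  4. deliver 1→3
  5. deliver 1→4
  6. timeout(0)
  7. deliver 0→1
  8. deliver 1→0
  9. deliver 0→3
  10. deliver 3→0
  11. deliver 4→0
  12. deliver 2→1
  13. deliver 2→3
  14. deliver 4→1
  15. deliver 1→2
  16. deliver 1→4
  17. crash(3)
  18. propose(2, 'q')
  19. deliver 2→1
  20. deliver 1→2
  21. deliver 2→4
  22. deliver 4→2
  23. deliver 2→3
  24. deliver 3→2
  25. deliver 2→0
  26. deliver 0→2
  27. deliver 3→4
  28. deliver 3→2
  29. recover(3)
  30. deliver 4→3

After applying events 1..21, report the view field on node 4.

1. timeout(1):  <1:prim v1 ->
2. deliver 1→0:  <0:back v1 ->
3. deliver 1→2:  <2:back v1 ->
4. deliver 1→3:  <3:back v1 ->
5. deliver 1→4:  <4:back v1 ->
6. timeout(0):  <0:back v2 ->
7. deliver 0→1:  <1:back v2 ->
8. deliver 1→0:  nop
9. deliver 0→3:  <3:back v2 ->
10. deliver 3→0:  nop
11. deliver 4→0:  nop
12. deliver 2→1:  nop
13. deliver 2→3:  nop
14. deliver 4→1:  nop
15. deliver 1→2:  nop
16. deliver 1→4:  nop
17. crash(3):  <3:✗back v2 ->
18. propose(2,'q'):  nop
19. deliver 2→1:  nop
20. deliver 1→2:  nop
21. deliver 2→4:  nop

1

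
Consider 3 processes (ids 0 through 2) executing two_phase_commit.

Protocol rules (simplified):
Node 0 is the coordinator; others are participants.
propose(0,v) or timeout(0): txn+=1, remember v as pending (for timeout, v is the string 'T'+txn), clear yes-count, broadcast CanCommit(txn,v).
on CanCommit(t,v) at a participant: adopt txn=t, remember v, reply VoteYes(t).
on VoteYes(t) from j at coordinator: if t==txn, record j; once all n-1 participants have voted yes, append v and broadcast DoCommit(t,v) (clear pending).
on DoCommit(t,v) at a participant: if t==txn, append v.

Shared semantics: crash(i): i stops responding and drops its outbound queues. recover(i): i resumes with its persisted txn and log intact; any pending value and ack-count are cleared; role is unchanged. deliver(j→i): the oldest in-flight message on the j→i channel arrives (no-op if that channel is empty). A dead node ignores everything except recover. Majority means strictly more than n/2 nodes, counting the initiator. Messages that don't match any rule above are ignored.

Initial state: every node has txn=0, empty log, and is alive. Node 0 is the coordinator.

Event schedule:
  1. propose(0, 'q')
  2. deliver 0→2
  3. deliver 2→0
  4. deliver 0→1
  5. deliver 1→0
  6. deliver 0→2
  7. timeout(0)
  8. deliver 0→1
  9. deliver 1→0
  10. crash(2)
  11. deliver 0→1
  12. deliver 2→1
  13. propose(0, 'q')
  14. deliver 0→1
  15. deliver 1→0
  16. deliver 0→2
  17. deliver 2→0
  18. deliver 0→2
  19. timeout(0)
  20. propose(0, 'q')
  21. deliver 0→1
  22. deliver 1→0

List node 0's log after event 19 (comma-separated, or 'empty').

1. propose(0,'q'):  <0:coor t1 ->
2. deliver 0→2:  <2:part t1 ->
3. deliver 2→0:  nop
4. deliver 0→1:  <1:part t1 ->
5. deliver 1→0:  <0:coor t1 q>
6. deliver 0→2:  <2:part t1 q>
7. timeout(0):  <0:coor t2 q>
8. deliver 0→1:  <1:part t1 q>
9. deliver 1→0:  nop
10. crash(2):  <2:✗part t1 q>
11. deliver 0→1:  <1:part t2 q>
12. deliver 2→1:  nop
13. propose(0,'q'):  <0:coor t3 q>
14. deliver 0→1:  <1:part t3 q>
15. deliver 1→0:  nop
16. deliver 0→2:  nop
17. deliver 2→0:  nop
18. deliver 0→2:  nop
19. timeout(0):  <0:coor t4 q>

q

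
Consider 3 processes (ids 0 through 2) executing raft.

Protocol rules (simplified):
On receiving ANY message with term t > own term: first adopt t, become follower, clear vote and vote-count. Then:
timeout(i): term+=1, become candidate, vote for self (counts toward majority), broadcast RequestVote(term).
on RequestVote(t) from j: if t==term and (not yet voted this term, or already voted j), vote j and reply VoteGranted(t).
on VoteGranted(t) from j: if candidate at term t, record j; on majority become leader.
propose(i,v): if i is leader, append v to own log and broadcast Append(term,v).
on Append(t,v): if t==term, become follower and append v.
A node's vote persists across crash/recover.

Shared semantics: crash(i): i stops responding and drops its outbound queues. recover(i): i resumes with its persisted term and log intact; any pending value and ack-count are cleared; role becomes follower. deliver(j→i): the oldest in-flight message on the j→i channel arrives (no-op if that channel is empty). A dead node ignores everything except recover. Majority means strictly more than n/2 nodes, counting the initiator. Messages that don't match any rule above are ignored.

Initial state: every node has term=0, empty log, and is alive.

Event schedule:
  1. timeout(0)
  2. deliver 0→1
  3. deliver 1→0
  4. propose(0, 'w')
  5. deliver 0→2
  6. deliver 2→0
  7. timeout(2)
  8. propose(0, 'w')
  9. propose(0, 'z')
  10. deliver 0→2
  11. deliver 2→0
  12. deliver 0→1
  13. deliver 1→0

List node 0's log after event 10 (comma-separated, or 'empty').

w,w,z

e1 timeout(0): 0[cand,t=1,-]
e2 deliver 0→1: 1[foll,t=1,-]
e3 deliver 1→0: 0[lead,t=1,-]
e4 propose(0,'w'): 0[lead,t=1,w]
e5 deliver 0→2: 2[foll,t=1,-]
e6 deliver 2→0: ·
e7 timeout(2): 2[cand,t=2,-]
e8 propose(0,'w'): 0[lead,t=1,w,w]
e9 propose(0,'z'): 0[lead,t=1,w,w,z]
e10 deliver 0→2: ·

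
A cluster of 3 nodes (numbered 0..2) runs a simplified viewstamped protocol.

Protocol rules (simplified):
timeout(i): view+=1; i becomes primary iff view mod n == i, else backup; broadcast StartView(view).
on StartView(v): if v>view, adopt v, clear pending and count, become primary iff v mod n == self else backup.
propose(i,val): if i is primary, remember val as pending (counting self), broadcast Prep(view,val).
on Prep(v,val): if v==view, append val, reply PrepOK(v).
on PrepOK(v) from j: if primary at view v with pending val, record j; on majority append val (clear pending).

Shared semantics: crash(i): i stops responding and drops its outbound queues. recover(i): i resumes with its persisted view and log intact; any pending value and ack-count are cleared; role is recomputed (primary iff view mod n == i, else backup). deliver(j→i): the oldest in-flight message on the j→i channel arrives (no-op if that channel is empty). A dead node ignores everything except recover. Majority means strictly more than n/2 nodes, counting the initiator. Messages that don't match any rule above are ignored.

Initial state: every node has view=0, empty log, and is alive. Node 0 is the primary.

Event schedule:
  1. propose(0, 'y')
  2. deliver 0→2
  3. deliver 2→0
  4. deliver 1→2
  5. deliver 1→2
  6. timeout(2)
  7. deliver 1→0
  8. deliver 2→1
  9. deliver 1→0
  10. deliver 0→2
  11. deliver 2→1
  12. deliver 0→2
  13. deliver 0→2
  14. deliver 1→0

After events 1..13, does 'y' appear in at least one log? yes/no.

yes

[1] propose(0,'y') → ∅
[2] deliver 0→2 → N2(back v0 [y])
[3] deliver 2→0 → N0(prim v0 [y])
[4] deliver 1→2 → ∅
[5] deliver 1→2 → ∅
[6] timeout(2) → N2(back v1 [y])
[7] deliver 1→0 → ∅
[8] deliver 2→1 → N1(prim v1 [-])
[9] deliver 1→0 → ∅
[10] deliver 0→2 → ∅
[11] deliver 2→1 → ∅
[12] deliver 0→2 → ∅
[13] deliver 0→2 → ∅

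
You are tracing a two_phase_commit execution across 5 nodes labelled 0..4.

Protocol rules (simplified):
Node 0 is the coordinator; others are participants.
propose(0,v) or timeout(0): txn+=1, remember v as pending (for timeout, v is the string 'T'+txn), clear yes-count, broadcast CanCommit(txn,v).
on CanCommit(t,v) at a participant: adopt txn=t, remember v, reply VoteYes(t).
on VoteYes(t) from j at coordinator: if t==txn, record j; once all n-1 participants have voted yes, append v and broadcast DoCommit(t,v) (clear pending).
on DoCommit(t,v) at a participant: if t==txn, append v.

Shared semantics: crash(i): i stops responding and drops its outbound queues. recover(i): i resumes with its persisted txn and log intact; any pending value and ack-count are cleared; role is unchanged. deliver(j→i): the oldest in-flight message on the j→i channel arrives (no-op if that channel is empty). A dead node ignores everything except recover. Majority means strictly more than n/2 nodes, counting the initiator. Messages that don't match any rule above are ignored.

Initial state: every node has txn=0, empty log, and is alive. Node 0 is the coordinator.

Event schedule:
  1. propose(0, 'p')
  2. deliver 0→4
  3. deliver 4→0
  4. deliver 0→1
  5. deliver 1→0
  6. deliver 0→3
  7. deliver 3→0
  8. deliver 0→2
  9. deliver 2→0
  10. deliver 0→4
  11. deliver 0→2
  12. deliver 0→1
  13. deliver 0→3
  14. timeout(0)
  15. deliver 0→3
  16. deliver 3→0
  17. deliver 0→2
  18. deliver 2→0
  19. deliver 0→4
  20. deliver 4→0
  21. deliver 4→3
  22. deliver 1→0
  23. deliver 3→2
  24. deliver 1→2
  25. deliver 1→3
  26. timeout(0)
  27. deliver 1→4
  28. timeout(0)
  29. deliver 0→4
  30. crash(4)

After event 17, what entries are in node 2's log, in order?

p

e1 propose(0,'p'): 0[coor,t=1,-]
e2 deliver 0→4: 4[part,t=1,-]
e3 deliver 4→0: ·
e4 deliver 0→1: 1[part,t=1,-]
e5 deliver 1→0: ·
e6 deliver 0→3: 3[part,t=1,-]
e7 deliver 3→0: ·
e8 deliver 0→2: 2[part,t=1,-]
e9 deliver 2→0: 0[coor,t=1,p]
e10 deliver 0→4: 4[part,t=1,p]
e11 deliver 0→2: 2[part,t=1,p]
e12 deliver 0→1: 1[part,t=1,p]
e13 deliver 0→3: 3[part,t=1,p]
e14 timeout(0): 0[coor,t=2,p]
e15 deliver 0→3: 3[part,t=2,p]
e16 deliver 3→0: ·
e17 deliver 0→2: 2[part,t=2,p]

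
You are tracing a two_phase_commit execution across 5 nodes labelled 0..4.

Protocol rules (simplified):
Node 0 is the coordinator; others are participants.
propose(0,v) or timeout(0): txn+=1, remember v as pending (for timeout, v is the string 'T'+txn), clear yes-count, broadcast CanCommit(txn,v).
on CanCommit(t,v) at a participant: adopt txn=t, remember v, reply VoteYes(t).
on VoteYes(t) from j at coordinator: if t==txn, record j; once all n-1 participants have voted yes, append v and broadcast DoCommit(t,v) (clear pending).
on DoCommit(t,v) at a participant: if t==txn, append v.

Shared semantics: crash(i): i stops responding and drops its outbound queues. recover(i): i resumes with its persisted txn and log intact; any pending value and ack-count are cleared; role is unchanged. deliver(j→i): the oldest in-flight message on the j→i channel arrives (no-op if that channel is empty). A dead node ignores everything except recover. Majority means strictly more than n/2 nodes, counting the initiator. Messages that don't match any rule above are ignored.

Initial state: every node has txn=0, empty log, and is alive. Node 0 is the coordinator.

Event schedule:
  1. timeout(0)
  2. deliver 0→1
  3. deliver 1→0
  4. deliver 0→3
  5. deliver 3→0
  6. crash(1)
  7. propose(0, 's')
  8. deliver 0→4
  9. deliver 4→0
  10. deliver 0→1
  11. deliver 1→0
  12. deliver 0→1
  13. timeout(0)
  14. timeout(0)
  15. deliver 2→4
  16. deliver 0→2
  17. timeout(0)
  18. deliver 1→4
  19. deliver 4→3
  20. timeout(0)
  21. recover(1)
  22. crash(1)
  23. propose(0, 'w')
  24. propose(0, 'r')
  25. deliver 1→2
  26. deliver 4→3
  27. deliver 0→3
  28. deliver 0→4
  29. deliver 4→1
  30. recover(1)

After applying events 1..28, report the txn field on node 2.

1

e1 timeout(0): 0[coor,t=1,-]
e2 deliver 0→1: 1[part,t=1,-]
e3 deliver 1→0: ·
e4 deliver 0→3: 3[part,t=1,-]
e5 deliver 3→0: ·
e6 crash(1): 1[✗part,t=1,-]
e7 propose(0,'s'): 0[coor,t=2,-]
e8 deliver 0→4: 4[part,t=1,-]
e9 deliver 4→0: ·
e10 deliver 0→1: ·
e11 deliver 1→0: ·
e12 deliver 0→1: ·
e13 timeout(0): 0[coor,t=3,-]
e14 timeout(0): 0[coor,t=4,-]
e15 deliver 2→4: ·
e16 deliver 0→2: 2[part,t=1,-]
e17 timeout(0): 0[coor,t=5,-]
e18 deliver 1→4: ·
e19 deliver 4→3: ·
e20 timeout(0): 0[coor,t=6,-]
e21 recover(1): 1[part,t=1,-]
e22 crash(1): 1[✗part,t=1,-]
e23 propose(0,'w'): 0[coor,t=7,-]
e24 propose(0,'r'): 0[coor,t=8,-]
e25 deliver 1→2: ·
e26 deliver 4→3: ·
e27 deliver 0→3: 3[part,t=2,-]
e28 deliver 0→4: 4[part,t=2,-]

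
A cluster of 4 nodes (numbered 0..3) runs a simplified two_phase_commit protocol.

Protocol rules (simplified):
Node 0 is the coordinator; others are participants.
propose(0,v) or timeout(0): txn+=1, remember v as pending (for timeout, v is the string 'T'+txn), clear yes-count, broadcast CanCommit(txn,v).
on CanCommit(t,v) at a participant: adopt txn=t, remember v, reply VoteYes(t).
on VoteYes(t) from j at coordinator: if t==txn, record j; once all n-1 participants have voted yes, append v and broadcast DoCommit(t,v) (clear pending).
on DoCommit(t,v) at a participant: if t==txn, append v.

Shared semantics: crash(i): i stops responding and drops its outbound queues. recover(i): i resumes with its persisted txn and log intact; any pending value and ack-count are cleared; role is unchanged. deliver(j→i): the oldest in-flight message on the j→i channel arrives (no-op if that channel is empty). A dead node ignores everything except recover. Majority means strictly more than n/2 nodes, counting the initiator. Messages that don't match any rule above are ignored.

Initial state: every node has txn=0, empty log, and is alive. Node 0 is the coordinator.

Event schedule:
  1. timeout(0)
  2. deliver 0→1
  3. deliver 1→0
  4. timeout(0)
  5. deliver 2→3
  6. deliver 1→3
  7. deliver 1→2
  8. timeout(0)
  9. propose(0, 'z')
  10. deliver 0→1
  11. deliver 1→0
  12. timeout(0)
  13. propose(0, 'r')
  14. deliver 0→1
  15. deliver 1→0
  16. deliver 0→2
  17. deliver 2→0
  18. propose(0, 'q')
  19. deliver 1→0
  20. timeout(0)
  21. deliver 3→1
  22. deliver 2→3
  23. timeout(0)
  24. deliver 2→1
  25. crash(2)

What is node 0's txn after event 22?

8

after 1 — timeout(0): n0:coor/t1/[-]
after 2 — deliver 0→1: n1:part/t1/[-]
after 3 — deliver 1→0: ·
after 4 — timeout(0): n0:coor/t2/[-]
after 5 — deliver 2→3: ·
after 6 — deliver 1→3: ·
after 7 — deliver 1→2: ·
after 8 — timeout(0): n0:coor/t3/[-]
after 9 — propose(0,'z'): n0:coor/t4/[-]
after 10 — deliver 0→1: n1:part/t2/[-]
after 11 — deliver 1→0: ·
after 12 — timeout(0): n0:coor/t5/[-]
after 13 — propose(0,'r'): n0:coor/t6/[-]
after 14 — deliver 0→1: n1:part/t3/[-]
after 15 — deliver 1→0: ·
after 16 — deliver 0→2: n2:part/t1/[-]
after 17 — deliver 2→0: ·
after 18 — propose(0,'q'): n0:coor/t7/[-]
after 19 — deliver 1→0: ·
after 20 — timeout(0): n0:coor/t8/[-]
after 21 — deliver 3→1: ·
after 22 — deliver 2→3: ·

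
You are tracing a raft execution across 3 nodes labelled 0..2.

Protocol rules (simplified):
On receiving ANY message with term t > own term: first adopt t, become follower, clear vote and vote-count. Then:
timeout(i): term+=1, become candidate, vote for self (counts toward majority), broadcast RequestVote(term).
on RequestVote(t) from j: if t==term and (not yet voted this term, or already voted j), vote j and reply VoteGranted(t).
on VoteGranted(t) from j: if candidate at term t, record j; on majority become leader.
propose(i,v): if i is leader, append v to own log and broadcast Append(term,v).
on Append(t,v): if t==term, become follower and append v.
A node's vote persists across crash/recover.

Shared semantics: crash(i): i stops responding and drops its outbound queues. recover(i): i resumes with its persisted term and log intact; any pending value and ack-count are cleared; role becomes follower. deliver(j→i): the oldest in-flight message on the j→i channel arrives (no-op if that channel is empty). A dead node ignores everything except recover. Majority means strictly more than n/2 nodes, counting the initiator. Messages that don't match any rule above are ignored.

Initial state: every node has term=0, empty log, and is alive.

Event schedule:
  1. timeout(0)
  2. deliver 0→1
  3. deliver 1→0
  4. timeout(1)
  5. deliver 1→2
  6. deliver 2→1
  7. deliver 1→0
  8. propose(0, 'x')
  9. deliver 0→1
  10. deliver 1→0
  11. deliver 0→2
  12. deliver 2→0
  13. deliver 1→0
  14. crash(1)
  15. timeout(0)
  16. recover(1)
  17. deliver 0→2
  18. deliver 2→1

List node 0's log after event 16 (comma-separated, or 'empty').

1. timeout(0):  <0:cand t1 ->
2. deliver 0→1:  <1:foll t1 ->
3. deliver 1→0:  <0:lead t1 ->
4. timeout(1):  <1:cand t2 ->
5. deliver 1→2:  <2:foll t2 ->
6. deliver 2→1:  <1:lead t2 ->
7. deliver 1→0:  <0:foll t2 ->
8. propose(0,'x'):  nop
9. deliver 0→1:  nop
10. deliver 1→0:  nop
11. deliver 0→2:  nop
12. deliver 2→0:  nop
13. deliver 1→0:  nop
14. crash(1):  <1:✗lead t2 ->
15. timeout(0):  <0:cand t3 ->
16. recover(1):  <1:foll t2 ->

empty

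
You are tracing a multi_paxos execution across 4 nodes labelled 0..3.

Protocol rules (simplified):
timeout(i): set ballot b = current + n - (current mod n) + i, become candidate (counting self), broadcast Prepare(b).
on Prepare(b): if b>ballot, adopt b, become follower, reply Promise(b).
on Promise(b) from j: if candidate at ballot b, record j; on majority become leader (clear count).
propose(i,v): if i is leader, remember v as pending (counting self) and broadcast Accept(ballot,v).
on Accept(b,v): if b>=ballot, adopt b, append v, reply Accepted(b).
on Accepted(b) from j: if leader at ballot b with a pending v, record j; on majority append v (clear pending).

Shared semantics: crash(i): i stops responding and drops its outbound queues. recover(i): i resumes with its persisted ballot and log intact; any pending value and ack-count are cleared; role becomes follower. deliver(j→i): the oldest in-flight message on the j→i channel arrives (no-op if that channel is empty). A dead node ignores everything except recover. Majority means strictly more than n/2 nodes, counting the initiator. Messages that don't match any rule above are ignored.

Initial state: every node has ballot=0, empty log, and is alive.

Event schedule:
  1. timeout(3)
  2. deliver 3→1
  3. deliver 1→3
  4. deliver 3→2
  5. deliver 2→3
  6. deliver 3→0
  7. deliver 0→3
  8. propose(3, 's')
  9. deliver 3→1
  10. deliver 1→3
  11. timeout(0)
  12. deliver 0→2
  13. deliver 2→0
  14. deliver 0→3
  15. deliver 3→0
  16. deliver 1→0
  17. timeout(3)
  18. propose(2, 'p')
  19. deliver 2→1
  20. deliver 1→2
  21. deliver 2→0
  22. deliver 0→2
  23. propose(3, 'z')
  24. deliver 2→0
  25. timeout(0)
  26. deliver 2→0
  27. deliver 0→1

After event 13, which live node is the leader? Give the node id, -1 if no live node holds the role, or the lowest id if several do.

3

[1] timeout(3) → N3(cand b7 [-])
[2] deliver 3→1 → N1(foll b7 [-])
[3] deliver 1→3 → ∅
[4] deliver 3→2 → N2(foll b7 [-])
[5] deliver 2→3 → N3(lead b7 [-])
[6] deliver 3→0 → N0(foll b7 [-])
[7] deliver 0→3 → ∅
[8] propose(3,'s') → ∅
[9] deliver 3→1 → N1(foll b7 [s])
[10] deliver 1→3 → ∅
[11] timeout(0) → N0(cand b8 [-])
[12] deliver 0→2 → N2(foll b8 [-])
[13] deliver 2→0 → ∅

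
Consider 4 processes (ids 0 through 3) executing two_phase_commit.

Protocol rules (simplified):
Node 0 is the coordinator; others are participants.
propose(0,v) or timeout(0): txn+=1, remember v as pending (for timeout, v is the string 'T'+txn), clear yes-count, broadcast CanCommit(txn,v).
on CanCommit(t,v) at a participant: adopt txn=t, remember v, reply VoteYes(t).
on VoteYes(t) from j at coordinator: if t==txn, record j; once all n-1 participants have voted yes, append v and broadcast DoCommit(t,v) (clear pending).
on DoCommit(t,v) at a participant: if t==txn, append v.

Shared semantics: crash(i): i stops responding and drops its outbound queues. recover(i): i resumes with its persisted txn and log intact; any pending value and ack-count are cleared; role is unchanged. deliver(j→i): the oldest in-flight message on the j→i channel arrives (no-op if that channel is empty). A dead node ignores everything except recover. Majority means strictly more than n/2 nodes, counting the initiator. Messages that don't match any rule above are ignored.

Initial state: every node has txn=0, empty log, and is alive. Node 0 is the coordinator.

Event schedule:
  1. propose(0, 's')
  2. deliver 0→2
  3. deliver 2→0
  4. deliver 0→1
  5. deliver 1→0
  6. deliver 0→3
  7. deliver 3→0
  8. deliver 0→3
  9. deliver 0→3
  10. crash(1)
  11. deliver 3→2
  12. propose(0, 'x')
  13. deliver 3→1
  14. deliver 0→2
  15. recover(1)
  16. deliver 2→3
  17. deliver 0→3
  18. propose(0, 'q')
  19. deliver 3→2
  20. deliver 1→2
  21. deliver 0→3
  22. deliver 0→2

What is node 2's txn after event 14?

1

[1] propose(0,'s') → N0(coor t1 [-])
[2] deliver 0→2 → N2(part t1 [-])
[3] deliver 2→0 → ∅
[4] deliver 0→1 → N1(part t1 [-])
[5] deliver 1→0 → ∅
[6] deliver 0→3 → N3(part t1 [-])
[7] deliver 3→0 → N0(coor t1 [s])
[8] deliver 0→3 → N3(part t1 [s])
[9] deliver 0→3 → ∅
[10] crash(1) → N1(✗part t1 [-])
[11] deliver 3→2 → ∅
[12] propose(0,'x') → N0(coor t2 [s])
[13] deliver 3→1 → ∅
[14] deliver 0→2 → N2(part t1 [s])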